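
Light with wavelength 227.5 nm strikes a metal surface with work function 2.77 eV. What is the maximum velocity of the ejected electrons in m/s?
9.7092e+05 m/s

First, find the maximum kinetic energy:
E_photon = hc/λ = 5.4499 eV
KE_max = E_photon - φ = 5.4499 - 2.77 = 2.6799 eV

Convert to Joules: KE_max = 2.6799 × 1.602×10⁻¹⁹ J = 4.2936e-19 J

Then use KE = ½mv² to find velocity:
v = √(2·KE/m) = √(2 × 4.2936e-19 J / 9.109e-31 kg)
v = 9.7092e+05 m/s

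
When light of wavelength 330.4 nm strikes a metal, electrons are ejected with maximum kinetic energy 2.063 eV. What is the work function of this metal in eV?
1.69 eV

From Einstein's photoelectric equation: KE_max = hf - φ = hc/λ - φ

Rearranging for φ:
φ = hc/λ - KE_max

Calculate photon energy:
E_photon = hc/λ = 3.7525 eV

Therefore:
φ = 3.7525 - 2.063 = 1.69 eV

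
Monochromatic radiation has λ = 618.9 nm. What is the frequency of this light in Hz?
4.8440e+14 Hz

Using the wave equation: c = fλ

Solving for frequency:
f = c/λ = (3×10⁸ m/s) / (618.9×10⁻⁹ m)
f = 4.8440e+14 Hz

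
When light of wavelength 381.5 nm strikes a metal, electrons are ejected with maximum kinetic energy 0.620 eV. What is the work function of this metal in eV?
2.63 eV

From Einstein's photoelectric equation: KE_max = hf - φ = hc/λ - φ

Rearranging for φ:
φ = hc/λ - KE_max

Calculate photon energy:
E_photon = hc/λ = 3.2499 eV

Therefore:
φ = 3.2499 - 0.620 = 2.63 eV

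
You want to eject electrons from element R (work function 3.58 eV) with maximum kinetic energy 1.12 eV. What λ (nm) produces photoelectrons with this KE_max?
263.80 nm

From Einstein's equation: KE_max = hc/λ - φ

Rearranging for λ:
hc/λ = KE_max + φ
λ = hc/(KE_max + φ)

Required photon energy:
E_photon = KE_max + φ = 1.12 + 3.58 = 4.70 eV

Required wavelength:
λ = hc/E_photon = (6.626×10⁻³⁴)(3×10⁸) / (4.70 × 1.602×10⁻¹⁹)
λ = 263.80 nm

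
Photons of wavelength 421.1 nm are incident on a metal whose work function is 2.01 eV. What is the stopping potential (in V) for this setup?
0.9343 V

The stopping potential V_s satisfies: eV_s = KE_max

First, find KE_max using Einstein's equation:
E_photon = hc/λ = 2.9443 eV
KE_max = E_photon - φ = 2.9443 - 2.01 = 0.9343 eV

Since eV_s = KE_max:
V_s = KE_max/e = 0.9343 V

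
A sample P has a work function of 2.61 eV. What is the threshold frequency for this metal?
6.3110e+14 Hz

The threshold frequency is when the photon energy equals the work function:
hf₀ = φ

Solving for f₀:
f₀ = φ/h = (2.61 eV × 1.602×10⁻¹⁹ J/eV) / (6.626×10⁻³⁴ J·s)
f₀ = 6.3110e+14 Hz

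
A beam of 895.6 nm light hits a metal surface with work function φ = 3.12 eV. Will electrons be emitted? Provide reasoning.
No

For photoemission, the photon energy must exceed the work function.

Photon energy: E = hc/λ = 1.3844 eV
Work function: φ = 3.12 eV

Since E_photon (1.3844 eV) < φ (3.12 eV), photoemission will NOT occur.
The threshold wavelength is λ₀ = hc/φ = 397.4 nm.
Since 895.6 nm > 397.4 nm, the photons lack sufficient energy.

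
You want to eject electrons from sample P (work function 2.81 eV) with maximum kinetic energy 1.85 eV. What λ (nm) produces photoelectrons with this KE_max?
266.06 nm

From Einstein's equation: KE_max = hc/λ - φ

Rearranging for λ:
hc/λ = KE_max + φ
λ = hc/(KE_max + φ)

Required photon energy:
E_photon = KE_max + φ = 1.85 + 2.81 = 4.66 eV

Required wavelength:
λ = hc/E_photon = (6.626×10⁻³⁴)(3×10⁸) / (4.66 × 1.602×10⁻¹⁹)
λ = 266.06 nm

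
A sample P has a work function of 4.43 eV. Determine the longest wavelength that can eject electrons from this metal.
279.87 nm

The threshold wavelength is when the photon energy equals the work function:
hc/λ₀ = φ

Solving for λ₀:
λ₀ = hc/φ = (6.626×10⁻³⁴ J·s)(3×10⁸ m/s) / (4.43 eV × 1.602×10⁻¹⁹ J/eV)
λ₀ = 279.87 nm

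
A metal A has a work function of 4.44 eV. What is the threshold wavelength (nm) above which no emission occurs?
279.24 nm

The threshold wavelength is when the photon energy equals the work function:
hc/λ₀ = φ

Solving for λ₀:
λ₀ = hc/φ = (6.626×10⁻³⁴ J·s)(3×10⁸ m/s) / (4.44 eV × 1.602×10⁻¹⁹ J/eV)
λ₀ = 279.24 nm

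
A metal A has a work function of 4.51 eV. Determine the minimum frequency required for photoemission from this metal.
1.0905e+15 Hz

The threshold frequency is when the photon energy equals the work function:
hf₀ = φ

Solving for f₀:
f₀ = φ/h = (4.51 eV × 1.602×10⁻¹⁹ J/eV) / (6.626×10⁻³⁴ J·s)
f₀ = 1.0905e+15 Hz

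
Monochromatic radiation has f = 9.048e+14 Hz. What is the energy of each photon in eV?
3.7420 eV

Using E = hf:

E = hf = (6.626×10⁻³⁴ J·s)(9.048e+14 Hz)
E = 3.7420 eV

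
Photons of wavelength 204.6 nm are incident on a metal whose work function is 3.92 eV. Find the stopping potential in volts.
2.1398 V

The stopping potential V_s satisfies: eV_s = KE_max

First, find KE_max using Einstein's equation:
E_photon = hc/λ = 6.0598 eV
KE_max = E_photon - φ = 6.0598 - 3.92 = 2.1398 eV

Since eV_s = KE_max:
V_s = KE_max/e = 2.1398 V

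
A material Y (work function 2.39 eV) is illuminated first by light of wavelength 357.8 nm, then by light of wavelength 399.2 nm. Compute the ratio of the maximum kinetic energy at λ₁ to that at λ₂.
1.5020

Using Einstein's equation: KE_max = hc/λ - φ

For λ₁ = 357.8 nm:
E₁ = hc/λ₁ = 3.4652 eV
KE₁ = E₁ - φ = 3.4652 - 2.39 = 1.0752 eV

For λ₂ = 399.2 nm:
E₂ = hc/λ₂ = 3.1058 eV
KE₂ = E₂ - φ = 3.1058 - 2.39 = 0.7158 eV

Ratio: KE₁/KE₂ = 1.0752/0.7158 = 1.5020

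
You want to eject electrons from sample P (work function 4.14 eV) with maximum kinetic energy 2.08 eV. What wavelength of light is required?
199.33 nm

From Einstein's equation: KE_max = hc/λ - φ

Rearranging for λ:
hc/λ = KE_max + φ
λ = hc/(KE_max + φ)

Required photon energy:
E_photon = KE_max + φ = 2.08 + 4.14 = 6.22 eV

Required wavelength:
λ = hc/E_photon = (6.626×10⁻³⁴)(3×10⁸) / (6.22 × 1.602×10⁻¹⁹)
λ = 199.33 nm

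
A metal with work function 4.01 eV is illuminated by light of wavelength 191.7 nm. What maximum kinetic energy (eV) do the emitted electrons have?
2.4576 eV

Using Einstein's photoelectric equation: KE_max = hf - φ = hc/λ - φ

First, calculate the photon energy:
E_photon = hc/λ = (6.626×10⁻³⁴ J·s)(3×10⁸ m/s) / (191.7×10⁻⁹ m)
E_photon = 6.4676 eV

Then, the maximum kinetic energy:
KE_max = E_photon - φ = 6.4676 eV - 4.01 eV = 2.4576 eV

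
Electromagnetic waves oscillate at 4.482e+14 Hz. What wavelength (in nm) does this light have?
668.88 nm

Using the wave equation: c = fλ

Solving for wavelength:
λ = c/f = (3×10⁸ m/s) / (4.482e+14 Hz)
λ = 668.88 nm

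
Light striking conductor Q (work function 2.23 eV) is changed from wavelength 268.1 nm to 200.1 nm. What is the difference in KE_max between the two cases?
1.5716 eV

Using Einstein's equation: KE_max = hc/λ - φ

For λ₁ = 268.1 nm:
KE₁ = hc/λ₁ - φ = 4.6246 - 2.23 = 2.3946 eV

For λ₂ = 200.1 nm:
KE₂ = hc/λ₂ - φ = 6.1961 - 2.23 = 3.9661 eV

Change in KE:
ΔKE = KE₂ - KE₁ = 3.9661 - 2.3946 = 1.5716 eV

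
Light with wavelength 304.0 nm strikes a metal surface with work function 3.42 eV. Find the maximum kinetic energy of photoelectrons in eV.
0.6584 eV

Using Einstein's photoelectric equation: KE_max = hf - φ = hc/λ - φ

First, calculate the photon energy:
E_photon = hc/λ = (6.626×10⁻³⁴ J·s)(3×10⁸ m/s) / (304.0×10⁻⁹ m)
E_photon = 4.0784 eV

Then, the maximum kinetic energy:
KE_max = E_photon - φ = 4.0784 eV - 3.42 eV = 0.6584 eV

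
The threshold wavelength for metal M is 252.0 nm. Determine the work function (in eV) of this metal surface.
4.92 eV

At the threshold wavelength, photon energy equals work function:
φ = hc/λ₀

Calculating:
φ = (6.626×10⁻³⁴ J·s)(3×10⁸ m/s) / (252.0×10⁻⁹ m)
φ = 4.92 eV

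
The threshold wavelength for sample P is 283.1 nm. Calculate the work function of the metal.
4.38 eV

At the threshold wavelength, photon energy equals work function:
φ = hc/λ₀

Calculating:
φ = (6.626×10⁻³⁴ J·s)(3×10⁸ m/s) / (283.1×10⁻⁹ m)
φ = 4.38 eV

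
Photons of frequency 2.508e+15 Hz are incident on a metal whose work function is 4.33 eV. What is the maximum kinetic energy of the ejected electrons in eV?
6.0423 eV

Using Einstein's photoelectric equation: KE_max = hf - φ

First, calculate the photon energy:
E_photon = hf = (6.626×10⁻³⁴ J·s)(2.508e+15 Hz)
E_photon = 10.3723 eV

Then, the maximum kinetic energy:
KE_max = E_photon - φ = 10.3723 eV - 4.33 eV = 6.0423 eV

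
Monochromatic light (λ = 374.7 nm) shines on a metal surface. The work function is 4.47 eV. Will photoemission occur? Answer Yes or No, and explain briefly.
No

For photoemission, the photon energy must exceed the work function.

Photon energy: E = hc/λ = 3.3089 eV
Work function: φ = 4.47 eV

Since E_photon (3.3089 eV) < φ (4.47 eV), photoemission will NOT occur.
The threshold wavelength is λ₀ = hc/φ = 277.4 nm.
Since 374.7 nm > 277.4 nm, the photons lack sufficient energy.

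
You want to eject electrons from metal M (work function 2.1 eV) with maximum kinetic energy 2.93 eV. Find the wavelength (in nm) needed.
246.49 nm

From Einstein's equation: KE_max = hc/λ - φ

Rearranging for λ:
hc/λ = KE_max + φ
λ = hc/(KE_max + φ)

Required photon energy:
E_photon = KE_max + φ = 2.93 + 2.1 = 5.03 eV

Required wavelength:
λ = hc/E_photon = (6.626×10⁻³⁴)(3×10⁸) / (5.03 × 1.602×10⁻¹⁹)
λ = 246.49 nm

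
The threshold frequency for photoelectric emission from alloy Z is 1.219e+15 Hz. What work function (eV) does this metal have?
5.04 eV

At the threshold frequency, photon energy equals work function:
φ = hf₀

Calculating:
φ = (6.626×10⁻³⁴ J·s)(1.219e+15 Hz)
φ = 5.04 eV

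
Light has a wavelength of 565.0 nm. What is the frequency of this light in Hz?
5.3061e+14 Hz

Using the wave equation: c = fλ

Solving for frequency:
f = c/λ = (3×10⁸ m/s) / (565.0×10⁻⁹ m)
f = 5.3061e+14 Hz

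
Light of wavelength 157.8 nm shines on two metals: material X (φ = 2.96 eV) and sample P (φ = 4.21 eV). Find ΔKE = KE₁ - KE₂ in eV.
1.2500 eV

Using KE_max = hc/λ - φ for each metal:

Photon energy: E = hc/λ = 7.8570 eV

For material X (φ₁ = 2.96 eV):
KE₁ = E - φ₁ = 7.8570 - 2.96 = 4.8970 eV

For sample P (φ₂ = 4.21 eV):
KE₂ = E - φ₂ = 7.8570 - 4.21 = 3.6470 eV

Difference:
ΔKE = KE₁ - KE₂ = 4.8970 - 3.6470 = 1.2500 eV

Note: The difference equals the difference in work functions: 4.21 - 2.96 = 1.25 eV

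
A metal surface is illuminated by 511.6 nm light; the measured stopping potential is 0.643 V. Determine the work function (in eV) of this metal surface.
1.78 eV

The stopping potential gives the maximum kinetic energy: KE_max = eV_s = 0.643 eV

From Einstein's photoelectric equation: KE_max = hc/λ - φ
Rearranging: φ = hc/λ - KE_max

Calculate photon energy:
E_photon = hc/λ = (6.626×10⁻³⁴ J·s)(3×10⁸ m/s) / (511.6×10⁻⁹ m) = 2.4235 eV

Therefore:
φ = 2.4235 - 0.643 = 1.78 eV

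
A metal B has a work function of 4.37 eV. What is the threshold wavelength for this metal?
283.72 nm

The threshold wavelength is when the photon energy equals the work function:
hc/λ₀ = φ

Solving for λ₀:
λ₀ = hc/φ = (6.626×10⁻³⁴ J·s)(3×10⁸ m/s) / (4.37 eV × 1.602×10⁻¹⁹ J/eV)
λ₀ = 283.72 nm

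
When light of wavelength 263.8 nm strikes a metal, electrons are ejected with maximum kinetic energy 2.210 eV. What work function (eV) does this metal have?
2.49 eV

From Einstein's photoelectric equation: KE_max = hf - φ = hc/λ - φ

Rearranging for φ:
φ = hc/λ - KE_max

Calculate photon energy:
E_photon = hc/λ = 4.6999 eV

Therefore:
φ = 4.6999 - 2.210 = 2.49 eV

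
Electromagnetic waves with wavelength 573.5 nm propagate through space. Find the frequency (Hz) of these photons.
5.2274e+14 Hz

Using the wave equation: c = fλ

Solving for frequency:
f = c/λ = (3×10⁸ m/s) / (573.5×10⁻⁹ m)
f = 5.2274e+14 Hz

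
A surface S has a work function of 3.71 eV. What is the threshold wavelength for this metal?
334.19 nm

The threshold wavelength is when the photon energy equals the work function:
hc/λ₀ = φ

Solving for λ₀:
λ₀ = hc/φ = (6.626×10⁻³⁴ J·s)(3×10⁸ m/s) / (3.71 eV × 1.602×10⁻¹⁹ J/eV)
λ₀ = 334.19 nm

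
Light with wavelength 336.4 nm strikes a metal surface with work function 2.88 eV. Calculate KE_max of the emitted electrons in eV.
0.8056 eV

Using Einstein's photoelectric equation: KE_max = hf - φ = hc/λ - φ

First, calculate the photon energy:
E_photon = hc/λ = (6.626×10⁻³⁴ J·s)(3×10⁸ m/s) / (336.4×10⁻⁹ m)
E_photon = 3.6856 eV

Then, the maximum kinetic energy:
KE_max = E_photon - φ = 3.6856 eV - 2.88 eV = 0.8056 eV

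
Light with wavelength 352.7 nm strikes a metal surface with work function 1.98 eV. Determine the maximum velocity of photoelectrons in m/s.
7.3489e+05 m/s

First, find the maximum kinetic energy:
E_photon = hc/λ = 3.5153 eV
KE_max = E_photon - φ = 3.5153 - 1.98 = 1.5353 eV

Convert to Joules: KE_max = 1.5353 × 1.602×10⁻¹⁹ J = 2.4598e-19 J

Then use KE = ½mv² to find velocity:
v = √(2·KE/m) = √(2 × 2.4598e-19 J / 9.109e-31 kg)
v = 7.3489e+05 m/s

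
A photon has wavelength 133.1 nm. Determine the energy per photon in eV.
9.3151 eV

Using E = hf = hc/λ:

E = hc/λ = (6.626×10⁻³⁴ J·s)(3×10⁸ m/s) / (133.1×10⁻⁹ m)
E = 9.3151 eV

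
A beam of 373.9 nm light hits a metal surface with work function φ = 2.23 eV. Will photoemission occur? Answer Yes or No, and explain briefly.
Yes

For photoemission, the photon energy must exceed the work function.

Photon energy: E = hc/λ = 3.3160 eV
Work function: φ = 2.23 eV

Since E_photon (3.3160 eV) > φ (2.23 eV), photoemission WILL occur.
The threshold wavelength is λ₀ = hc/φ = 556.0 nm.
Since 373.9 nm < 556.0 nm, the light has sufficient energy.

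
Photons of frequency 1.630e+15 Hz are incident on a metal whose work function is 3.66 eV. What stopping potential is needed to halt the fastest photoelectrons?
3.0811 V

The stopping potential V_s satisfies: eV_s = KE_max

First, find KE_max using Einstein's equation:
E_photon = hf = (6.626×10⁻³⁴ J·s)(1.630e+15 Hz) = 6.7411 eV
KE_max = E_photon - φ = 6.7411 - 3.66 = 3.0811 eV

Since eV_s = KE_max:
V_s = KE_max/e = 3.0811 V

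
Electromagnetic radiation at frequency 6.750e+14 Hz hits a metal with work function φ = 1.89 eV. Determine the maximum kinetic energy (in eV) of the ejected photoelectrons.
0.9016 eV

Using Einstein's photoelectric equation: KE_max = hf - φ

First, calculate the photon energy:
E_photon = hf = (6.626×10⁻³⁴ J·s)(6.750e+14 Hz)
E_photon = 2.7916 eV

Then, the maximum kinetic energy:
KE_max = E_photon - φ = 2.7916 eV - 1.89 eV = 0.9016 eV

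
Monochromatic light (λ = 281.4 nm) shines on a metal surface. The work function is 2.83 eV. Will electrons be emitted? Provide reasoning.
Yes

For photoemission, the photon energy must exceed the work function.

Photon energy: E = hc/λ = 4.4060 eV
Work function: φ = 2.83 eV

Since E_photon (4.4060 eV) > φ (2.83 eV), photoemission WILL occur.
The threshold wavelength is λ₀ = hc/φ = 438.1 nm.
Since 281.4 nm < 438.1 nm, the light has sufficient energy.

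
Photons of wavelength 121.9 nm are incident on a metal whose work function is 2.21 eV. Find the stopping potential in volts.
7.9610 V

The stopping potential V_s satisfies: eV_s = KE_max

First, find KE_max using Einstein's equation:
E_photon = hc/λ = 10.1710 eV
KE_max = E_photon - φ = 10.1710 - 2.21 = 7.9610 eV

Since eV_s = KE_max:
V_s = KE_max/e = 7.9610 V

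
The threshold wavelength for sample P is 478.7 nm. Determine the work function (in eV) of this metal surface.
2.59 eV

At the threshold wavelength, photon energy equals work function:
φ = hc/λ₀

Calculating:
φ = (6.626×10⁻³⁴ J·s)(3×10⁸ m/s) / (478.7×10⁻⁹ m)
φ = 2.59 eV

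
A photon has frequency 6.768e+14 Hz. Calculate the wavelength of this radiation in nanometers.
442.96 nm

Using the wave equation: c = fλ

Solving for wavelength:
λ = c/f = (3×10⁸ m/s) / (6.768e+14 Hz)
λ = 442.96 nm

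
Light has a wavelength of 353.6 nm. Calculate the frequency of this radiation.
8.4783e+14 Hz

Using the wave equation: c = fλ

Solving for frequency:
f = c/λ = (3×10⁸ m/s) / (353.6×10⁻⁹ m)
f = 8.4783e+14 Hz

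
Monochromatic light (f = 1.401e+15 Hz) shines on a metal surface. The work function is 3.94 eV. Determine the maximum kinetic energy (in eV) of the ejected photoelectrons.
1.8541 eV

Using Einstein's photoelectric equation: KE_max = hf - φ

First, calculate the photon energy:
E_photon = hf = (6.626×10⁻³⁴ J·s)(1.401e+15 Hz)
E_photon = 5.7941 eV

Then, the maximum kinetic energy:
KE_max = E_photon - φ = 5.7941 eV - 3.94 eV = 1.8541 eV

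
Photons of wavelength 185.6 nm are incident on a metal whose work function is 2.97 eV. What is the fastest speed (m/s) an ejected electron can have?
1.1424e+06 m/s

First, find the maximum kinetic energy:
E_photon = hc/λ = 6.6802 eV
KE_max = E_photon - φ = 6.6802 - 2.97 = 3.7102 eV

Convert to Joules: KE_max = 3.7102 × 1.602×10⁻¹⁹ J = 5.9444e-19 J

Then use KE = ½mv² to find velocity:
v = √(2·KE/m) = √(2 × 5.9444e-19 J / 9.109e-31 kg)
v = 1.1424e+06 m/s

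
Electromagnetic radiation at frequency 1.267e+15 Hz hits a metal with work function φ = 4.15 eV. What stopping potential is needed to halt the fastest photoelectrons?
1.0899 V

The stopping potential V_s satisfies: eV_s = KE_max

First, find KE_max using Einstein's equation:
E_photon = hf = (6.626×10⁻³⁴ J·s)(1.267e+15 Hz) = 5.2399 eV
KE_max = E_photon - φ = 5.2399 - 4.15 = 1.0899 eV

Since eV_s = KE_max:
V_s = KE_max/e = 1.0899 V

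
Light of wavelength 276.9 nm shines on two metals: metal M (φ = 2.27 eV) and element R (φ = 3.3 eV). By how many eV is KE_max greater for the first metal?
1.0300 eV

Using KE_max = hc/λ - φ for each metal:

Photon energy: E = hc/λ = 4.4776 eV

For metal M (φ₁ = 2.27 eV):
KE₁ = E - φ₁ = 4.4776 - 2.27 = 2.2076 eV

For element R (φ₂ = 3.3 eV):
KE₂ = E - φ₂ = 4.4776 - 3.3 = 1.1776 eV

Difference:
ΔKE = KE₁ - KE₂ = 2.2076 - 1.1776 = 1.0300 eV

Note: The difference equals the difference in work functions: 3.3 - 2.27 = 1.03 eV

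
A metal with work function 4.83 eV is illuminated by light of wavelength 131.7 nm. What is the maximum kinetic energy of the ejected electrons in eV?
4.5841 eV

Using Einstein's photoelectric equation: KE_max = hf - φ = hc/λ - φ

First, calculate the photon energy:
E_photon = hc/λ = (6.626×10⁻³⁴ J·s)(3×10⁸ m/s) / (131.7×10⁻⁹ m)
E_photon = 9.4141 eV

Then, the maximum kinetic energy:
KE_max = E_photon - φ = 9.4141 eV - 4.83 eV = 4.5841 eV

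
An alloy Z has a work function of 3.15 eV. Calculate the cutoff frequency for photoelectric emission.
7.6167e+14 Hz

The threshold frequency is when the photon energy equals the work function:
hf₀ = φ

Solving for f₀:
f₀ = φ/h = (3.15 eV × 1.602×10⁻¹⁹ J/eV) / (6.626×10⁻³⁴ J·s)
f₀ = 7.6167e+14 Hz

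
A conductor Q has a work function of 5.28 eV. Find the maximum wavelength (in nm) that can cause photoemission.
234.82 nm

The threshold wavelength is when the photon energy equals the work function:
hc/λ₀ = φ

Solving for λ₀:
λ₀ = hc/φ = (6.626×10⁻³⁴ J·s)(3×10⁸ m/s) / (5.28 eV × 1.602×10⁻¹⁹ J/eV)
λ₀ = 234.82 nm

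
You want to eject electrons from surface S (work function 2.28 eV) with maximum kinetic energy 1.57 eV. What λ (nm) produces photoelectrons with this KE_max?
322.04 nm

From Einstein's equation: KE_max = hc/λ - φ

Rearranging for λ:
hc/λ = KE_max + φ
λ = hc/(KE_max + φ)

Required photon energy:
E_photon = KE_max + φ = 1.57 + 2.28 = 3.85 eV

Required wavelength:
λ = hc/E_photon = (6.626×10⁻³⁴)(3×10⁸) / (3.85 × 1.602×10⁻¹⁹)
λ = 322.04 nm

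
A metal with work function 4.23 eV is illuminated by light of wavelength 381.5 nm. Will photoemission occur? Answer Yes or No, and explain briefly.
No

For photoemission, the photon energy must exceed the work function.

Photon energy: E = hc/λ = 3.2499 eV
Work function: φ = 4.23 eV

Since E_photon (3.2499 eV) < φ (4.23 eV), photoemission will NOT occur.
The threshold wavelength is λ₀ = hc/φ = 293.1 nm.
Since 381.5 nm > 293.1 nm, the photons lack sufficient energy.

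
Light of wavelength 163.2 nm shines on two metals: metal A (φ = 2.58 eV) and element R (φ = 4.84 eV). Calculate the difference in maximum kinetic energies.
2.2600 eV

Using KE_max = hc/λ - φ for each metal:

Photon energy: E = hc/λ = 7.5971 eV

For metal A (φ₁ = 2.58 eV):
KE₁ = E - φ₁ = 7.5971 - 2.58 = 5.0171 eV

For element R (φ₂ = 4.84 eV):
KE₂ = E - φ₂ = 7.5971 - 4.84 = 2.7571 eV

Difference:
ΔKE = KE₁ - KE₂ = 5.0171 - 2.7571 = 2.2600 eV

Note: The difference equals the difference in work functions: 4.84 - 2.58 = 2.26 eV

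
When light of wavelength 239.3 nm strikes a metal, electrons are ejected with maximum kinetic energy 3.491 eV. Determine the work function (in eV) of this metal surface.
1.69 eV

From Einstein's photoelectric equation: KE_max = hf - φ = hc/λ - φ

Rearranging for φ:
φ = hc/λ - KE_max

Calculate photon energy:
E_photon = hc/λ = 5.1811 eV

Therefore:
φ = 5.1811 - 3.491 = 1.69 eV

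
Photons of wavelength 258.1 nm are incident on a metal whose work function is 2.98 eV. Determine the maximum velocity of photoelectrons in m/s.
8.0095e+05 m/s

First, find the maximum kinetic energy:
E_photon = hc/λ = 4.8037 eV
KE_max = E_photon - φ = 4.8037 - 2.98 = 1.8237 eV

Convert to Joules: KE_max = 1.8237 × 1.602×10⁻¹⁹ J = 2.9219e-19 J

Then use KE = ½mv² to find velocity:
v = √(2·KE/m) = √(2 × 2.9219e-19 J / 9.109e-31 kg)
v = 8.0095e+05 m/s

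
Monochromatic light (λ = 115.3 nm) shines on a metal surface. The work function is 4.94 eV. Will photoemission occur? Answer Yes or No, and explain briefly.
Yes

For photoemission, the photon energy must exceed the work function.

Photon energy: E = hc/λ = 10.7532 eV
Work function: φ = 4.94 eV

Since E_photon (10.7532 eV) > φ (4.94 eV), photoemission WILL occur.
The threshold wavelength is λ₀ = hc/φ = 251.0 nm.
Since 115.3 nm < 251.0 nm, the light has sufficient energy.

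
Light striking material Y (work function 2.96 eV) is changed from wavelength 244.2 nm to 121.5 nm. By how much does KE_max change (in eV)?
5.1273 eV

Using Einstein's equation: KE_max = hc/λ - φ

For λ₁ = 244.2 nm:
KE₁ = hc/λ₁ - φ = 5.0772 - 2.96 = 2.1172 eV

For λ₂ = 121.5 nm:
KE₂ = hc/λ₂ - φ = 10.2045 - 2.96 = 7.2445 eV

Change in KE:
ΔKE = KE₂ - KE₁ = 7.2445 - 2.1172 = 5.1273 eV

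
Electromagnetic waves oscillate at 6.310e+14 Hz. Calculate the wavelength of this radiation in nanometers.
475.11 nm

Using the wave equation: c = fλ

Solving for wavelength:
λ = c/f = (3×10⁸ m/s) / (6.310e+14 Hz)
λ = 475.11 nm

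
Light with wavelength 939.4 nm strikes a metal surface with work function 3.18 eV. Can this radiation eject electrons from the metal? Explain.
No

For photoemission, the photon energy must exceed the work function.

Photon energy: E = hc/λ = 1.3198 eV
Work function: φ = 3.18 eV

Since E_photon (1.3198 eV) < φ (3.18 eV), photoemission will NOT occur.
The threshold wavelength is λ₀ = hc/φ = 389.9 nm.
Since 939.4 nm > 389.9 nm, the photons lack sufficient energy.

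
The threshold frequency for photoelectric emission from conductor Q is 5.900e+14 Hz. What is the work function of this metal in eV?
2.44 eV

At the threshold frequency, photon energy equals work function:
φ = hf₀

Calculating:
φ = (6.626×10⁻³⁴ J·s)(5.900e+14 Hz)
φ = 2.44 eV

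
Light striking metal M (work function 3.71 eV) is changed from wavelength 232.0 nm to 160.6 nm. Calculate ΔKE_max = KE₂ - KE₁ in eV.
2.3759 eV

Using Einstein's equation: KE_max = hc/λ - φ

For λ₁ = 232.0 nm:
KE₁ = hc/λ₁ - φ = 5.3441 - 3.71 = 1.6341 eV

For λ₂ = 160.6 nm:
KE₂ = hc/λ₂ - φ = 7.7201 - 3.71 = 4.0101 eV

Change in KE:
ΔKE = KE₂ - KE₁ = 4.0101 - 1.6341 = 2.3759 eV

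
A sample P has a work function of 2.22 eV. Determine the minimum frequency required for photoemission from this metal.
5.3679e+14 Hz

The threshold frequency is when the photon energy equals the work function:
hf₀ = φ

Solving for f₀:
f₀ = φ/h = (2.22 eV × 1.602×10⁻¹⁹ J/eV) / (6.626×10⁻³⁴ J·s)
f₀ = 5.3679e+14 Hz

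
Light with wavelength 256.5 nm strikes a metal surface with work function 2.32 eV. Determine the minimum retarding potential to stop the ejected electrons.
2.5137 V

The stopping potential V_s satisfies: eV_s = KE_max

First, find KE_max using Einstein's equation:
E_photon = hc/λ = 4.8337 eV
KE_max = E_photon - φ = 4.8337 - 2.32 = 2.5137 eV

Since eV_s = KE_max:
V_s = KE_max/e = 2.5137 V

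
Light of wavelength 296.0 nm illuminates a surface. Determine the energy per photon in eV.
4.1887 eV

Using E = hf = hc/λ:

E = hc/λ = (6.626×10⁻³⁴ J·s)(3×10⁸ m/s) / (296.0×10⁻⁹ m)
E = 4.1887 eV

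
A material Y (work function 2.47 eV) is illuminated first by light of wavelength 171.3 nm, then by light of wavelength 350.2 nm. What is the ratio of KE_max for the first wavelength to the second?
4.4543

Using Einstein's equation: KE_max = hc/λ - φ

For λ₁ = 171.3 nm:
E₁ = hc/λ₁ = 7.2378 eV
KE₁ = E₁ - φ = 7.2378 - 2.47 = 4.7678 eV

For λ₂ = 350.2 nm:
E₂ = hc/λ₂ = 3.5404 eV
KE₂ = E₂ - φ = 3.5404 - 2.47 = 1.0704 eV

Ratio: KE₁/KE₂ = 4.7678/1.0704 = 4.4543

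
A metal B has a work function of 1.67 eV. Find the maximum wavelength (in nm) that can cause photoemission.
742.42 nm

The threshold wavelength is when the photon energy equals the work function:
hc/λ₀ = φ

Solving for λ₀:
λ₀ = hc/φ = (6.626×10⁻³⁴ J·s)(3×10⁸ m/s) / (1.67 eV × 1.602×10⁻¹⁹ J/eV)
λ₀ = 742.42 nm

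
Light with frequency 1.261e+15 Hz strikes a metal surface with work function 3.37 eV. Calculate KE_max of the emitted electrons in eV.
1.8451 eV

Using Einstein's photoelectric equation: KE_max = hf - φ

First, calculate the photon energy:
E_photon = hf = (6.626×10⁻³⁴ J·s)(1.261e+15 Hz)
E_photon = 5.2151 eV

Then, the maximum kinetic energy:
KE_max = E_photon - φ = 5.2151 eV - 3.37 eV = 1.8451 eV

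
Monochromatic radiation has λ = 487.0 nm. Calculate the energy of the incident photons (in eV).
2.5459 eV

Using E = hf = hc/λ:

E = hc/λ = (6.626×10⁻³⁴ J·s)(3×10⁸ m/s) / (487.0×10⁻⁹ m)
E = 2.5459 eV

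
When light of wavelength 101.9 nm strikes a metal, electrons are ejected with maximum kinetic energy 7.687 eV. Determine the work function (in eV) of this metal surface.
4.48 eV

From Einstein's photoelectric equation: KE_max = hf - φ = hc/λ - φ

Rearranging for φ:
φ = hc/λ - KE_max

Calculate photon energy:
E_photon = hc/λ = 12.1672 eV

Therefore:
φ = 12.1672 - 7.687 = 4.48 eV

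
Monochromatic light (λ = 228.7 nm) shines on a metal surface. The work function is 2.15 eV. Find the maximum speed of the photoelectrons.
1.0727e+06 m/s

First, find the maximum kinetic energy:
E_photon = hc/λ = 5.4213 eV
KE_max = E_photon - φ = 5.4213 - 2.15 = 3.2713 eV

Convert to Joules: KE_max = 3.2713 × 1.602×10⁻¹⁹ J = 5.2411e-19 J

Then use KE = ½mv² to find velocity:
v = √(2·KE/m) = √(2 × 5.2411e-19 J / 9.109e-31 kg)
v = 1.0727e+06 m/s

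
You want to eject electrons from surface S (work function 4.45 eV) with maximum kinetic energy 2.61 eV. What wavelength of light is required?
175.62 nm

From Einstein's equation: KE_max = hc/λ - φ

Rearranging for λ:
hc/λ = KE_max + φ
λ = hc/(KE_max + φ)

Required photon energy:
E_photon = KE_max + φ = 2.61 + 4.45 = 7.06 eV

Required wavelength:
λ = hc/E_photon = (6.626×10⁻³⁴)(3×10⁸) / (7.06 × 1.602×10⁻¹⁹)
λ = 175.62 nm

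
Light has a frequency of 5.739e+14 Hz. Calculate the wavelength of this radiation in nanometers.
522.38 nm

Using the wave equation: c = fλ

Solving for wavelength:
λ = c/f = (3×10⁸ m/s) / (5.739e+14 Hz)
λ = 522.38 nm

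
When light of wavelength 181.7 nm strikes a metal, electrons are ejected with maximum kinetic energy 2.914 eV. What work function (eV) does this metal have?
3.91 eV

From Einstein's photoelectric equation: KE_max = hf - φ = hc/λ - φ

Rearranging for φ:
φ = hc/λ - KE_max

Calculate photon energy:
E_photon = hc/λ = 6.8236 eV

Therefore:
φ = 6.8236 - 2.914 = 3.91 eV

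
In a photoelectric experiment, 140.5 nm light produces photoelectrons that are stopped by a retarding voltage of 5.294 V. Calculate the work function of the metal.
3.53 eV

The stopping potential gives the maximum kinetic energy: KE_max = eV_s = 5.294 eV

From Einstein's photoelectric equation: KE_max = hc/λ - φ
Rearranging: φ = hc/λ - KE_max

Calculate photon energy:
E_photon = hc/λ = (6.626×10⁻³⁴ J·s)(3×10⁸ m/s) / (140.5×10⁻⁹ m) = 8.8245 eV

Therefore:
φ = 8.8245 - 5.294 = 3.53 eV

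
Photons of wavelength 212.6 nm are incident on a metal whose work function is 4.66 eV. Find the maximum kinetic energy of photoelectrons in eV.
1.1718 eV

Using Einstein's photoelectric equation: KE_max = hf - φ = hc/λ - φ

First, calculate the photon energy:
E_photon = hc/λ = (6.626×10⁻³⁴ J·s)(3×10⁸ m/s) / (212.6×10⁻⁹ m)
E_photon = 5.8318 eV

Then, the maximum kinetic energy:
KE_max = E_photon - φ = 5.8318 eV - 4.66 eV = 1.1718 eV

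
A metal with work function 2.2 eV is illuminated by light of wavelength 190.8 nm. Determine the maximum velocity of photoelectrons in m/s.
1.2296e+06 m/s

First, find the maximum kinetic energy:
E_photon = hc/λ = 6.4981 eV
KE_max = E_photon - φ = 6.4981 - 2.2 = 4.2981 eV

Convert to Joules: KE_max = 4.2981 × 1.602×10⁻¹⁹ J = 6.8864e-19 J

Then use KE = ½mv² to find velocity:
v = √(2·KE/m) = √(2 × 6.8864e-19 J / 9.109e-31 kg)
v = 1.2296e+06 m/s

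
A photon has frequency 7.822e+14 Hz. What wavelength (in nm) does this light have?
383.27 nm

Using the wave equation: c = fλ

Solving for wavelength:
λ = c/f = (3×10⁸ m/s) / (7.822e+14 Hz)
λ = 383.27 nm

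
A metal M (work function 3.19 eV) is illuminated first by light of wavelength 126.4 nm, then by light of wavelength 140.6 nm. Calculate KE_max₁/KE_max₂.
1.1760

Using Einstein's equation: KE_max = hc/λ - φ

For λ₁ = 126.4 nm:
E₁ = hc/λ₁ = 9.8089 eV
KE₁ = E₁ - φ = 9.8089 - 3.19 = 6.6189 eV

For λ₂ = 140.6 nm:
E₂ = hc/λ₂ = 8.8182 eV
KE₂ = E₂ - φ = 8.8182 - 3.19 = 5.6282 eV

Ratio: KE₁/KE₂ = 6.6189/5.6282 = 1.1760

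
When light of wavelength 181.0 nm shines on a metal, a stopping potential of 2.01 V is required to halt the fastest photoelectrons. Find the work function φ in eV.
4.84 eV

The stopping potential gives the maximum kinetic energy: KE_max = eV_s = 2.01 eV

From Einstein's photoelectric equation: KE_max = hc/λ - φ
Rearranging: φ = hc/λ - KE_max

Calculate photon energy:
E_photon = hc/λ = (6.626×10⁻³⁴ J·s)(3×10⁸ m/s) / (181.0×10⁻⁹ m) = 6.8500 eV

Therefore:
φ = 6.8500 - 2.01 = 4.84 eV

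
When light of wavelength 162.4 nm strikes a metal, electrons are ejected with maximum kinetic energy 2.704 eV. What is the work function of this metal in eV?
4.93 eV

From Einstein's photoelectric equation: KE_max = hf - φ = hc/λ - φ

Rearranging for φ:
φ = hc/λ - KE_max

Calculate photon energy:
E_photon = hc/λ = 7.6345 eV

Therefore:
φ = 7.6345 - 2.704 = 4.93 eV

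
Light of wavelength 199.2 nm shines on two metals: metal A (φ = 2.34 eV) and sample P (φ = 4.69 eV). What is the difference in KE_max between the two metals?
2.3500 eV

Using KE_max = hc/λ - φ for each metal:

Photon energy: E = hc/λ = 6.2241 eV

For metal A (φ₁ = 2.34 eV):
KE₁ = E - φ₁ = 6.2241 - 2.34 = 3.8841 eV

For sample P (φ₂ = 4.69 eV):
KE₂ = E - φ₂ = 6.2241 - 4.69 = 1.5341 eV

Difference:
ΔKE = KE₁ - KE₂ = 3.8841 - 1.5341 = 2.3500 eV

Note: The difference equals the difference in work functions: 4.69 - 2.34 = 2.35 eV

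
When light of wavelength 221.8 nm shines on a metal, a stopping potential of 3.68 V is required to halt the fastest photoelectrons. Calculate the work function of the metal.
1.91 eV

The stopping potential gives the maximum kinetic energy: KE_max = eV_s = 3.68 eV

From Einstein's photoelectric equation: KE_max = hc/λ - φ
Rearranging: φ = hc/λ - KE_max

Calculate photon energy:
E_photon = hc/λ = (6.626×10⁻³⁴ J·s)(3×10⁸ m/s) / (221.8×10⁻⁹ m) = 5.5899 eV

Therefore:
φ = 5.5899 - 3.68 = 1.91 eV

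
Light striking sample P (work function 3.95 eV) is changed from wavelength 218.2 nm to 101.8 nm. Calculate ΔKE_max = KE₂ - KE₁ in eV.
6.4971 eV

Using Einstein's equation: KE_max = hc/λ - φ

For λ₁ = 218.2 nm:
KE₁ = hc/λ₁ - φ = 5.6821 - 3.95 = 1.7321 eV

For λ₂ = 101.8 nm:
KE₂ = hc/λ₂ - φ = 12.1792 - 3.95 = 8.2292 eV

Change in KE:
ΔKE = KE₂ - KE₁ = 8.2292 - 1.7321 = 6.4971 eV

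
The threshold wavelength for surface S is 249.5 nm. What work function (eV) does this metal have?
4.97 eV

At the threshold wavelength, photon energy equals work function:
φ = hc/λ₀

Calculating:
φ = (6.626×10⁻³⁴ J·s)(3×10⁸ m/s) / (249.5×10⁻⁹ m)
φ = 4.97 eV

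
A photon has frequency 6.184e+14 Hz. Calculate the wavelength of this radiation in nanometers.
484.79 nm

Using the wave equation: c = fλ

Solving for wavelength:
λ = c/f = (3×10⁸ m/s) / (6.184e+14 Hz)
λ = 484.79 nm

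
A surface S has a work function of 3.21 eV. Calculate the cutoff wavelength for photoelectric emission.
386.24 nm

The threshold wavelength is when the photon energy equals the work function:
hc/λ₀ = φ

Solving for λ₀:
λ₀ = hc/φ = (6.626×10⁻³⁴ J·s)(3×10⁸ m/s) / (3.21 eV × 1.602×10⁻¹⁹ J/eV)
λ₀ = 386.24 nm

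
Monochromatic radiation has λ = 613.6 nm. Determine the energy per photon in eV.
2.0206 eV

Using E = hf = hc/λ:

E = hc/λ = (6.626×10⁻³⁴ J·s)(3×10⁸ m/s) / (613.6×10⁻⁹ m)
E = 2.0206 eV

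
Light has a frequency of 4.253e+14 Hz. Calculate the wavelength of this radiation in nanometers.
704.90 nm

Using the wave equation: c = fλ

Solving for wavelength:
λ = c/f = (3×10⁸ m/s) / (4.253e+14 Hz)
λ = 704.90 nm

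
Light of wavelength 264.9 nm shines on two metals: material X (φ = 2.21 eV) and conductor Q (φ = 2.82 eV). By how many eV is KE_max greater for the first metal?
0.6100 eV

Using KE_max = hc/λ - φ for each metal:

Photon energy: E = hc/λ = 4.6804 eV

For material X (φ₁ = 2.21 eV):
KE₁ = E - φ₁ = 4.6804 - 2.21 = 2.4704 eV

For conductor Q (φ₂ = 2.82 eV):
KE₂ = E - φ₂ = 4.6804 - 2.82 = 1.8604 eV

Difference:
ΔKE = KE₁ - KE₂ = 2.4704 - 1.8604 = 0.6100 eV

Note: The difference equals the difference in work functions: 2.82 - 2.21 = 0.61 eV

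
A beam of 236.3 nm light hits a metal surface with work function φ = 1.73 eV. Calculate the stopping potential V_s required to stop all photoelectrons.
3.5169 V

The stopping potential V_s satisfies: eV_s = KE_max

First, find KE_max using Einstein's equation:
E_photon = hc/λ = 5.2469 eV
KE_max = E_photon - φ = 5.2469 - 1.73 = 3.5169 eV

Since eV_s = KE_max:
V_s = KE_max/e = 3.5169 V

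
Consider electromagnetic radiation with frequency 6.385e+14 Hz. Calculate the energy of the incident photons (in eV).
2.6406 eV

Using E = hf:

E = hf = (6.626×10⁻³⁴ J·s)(6.385e+14 Hz)
E = 2.6406 eV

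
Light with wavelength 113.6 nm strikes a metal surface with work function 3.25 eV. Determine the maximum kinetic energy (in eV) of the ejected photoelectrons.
7.6641 eV

Using Einstein's photoelectric equation: KE_max = hf - φ = hc/λ - φ

First, calculate the photon energy:
E_photon = hc/λ = (6.626×10⁻³⁴ J·s)(3×10⁸ m/s) / (113.6×10⁻⁹ m)
E_photon = 10.9141 eV

Then, the maximum kinetic energy:
KE_max = E_photon - φ = 10.9141 eV - 3.25 eV = 7.6641 eV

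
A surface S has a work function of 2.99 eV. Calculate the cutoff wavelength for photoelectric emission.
414.66 nm

The threshold wavelength is when the photon energy equals the work function:
hc/λ₀ = φ

Solving for λ₀:
λ₀ = hc/φ = (6.626×10⁻³⁴ J·s)(3×10⁸ m/s) / (2.99 eV × 1.602×10⁻¹⁹ J/eV)
λ₀ = 414.66 nm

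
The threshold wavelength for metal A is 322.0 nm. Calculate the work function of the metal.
3.85 eV

At the threshold wavelength, photon energy equals work function:
φ = hc/λ₀

Calculating:
φ = (6.626×10⁻³⁴ J·s)(3×10⁸ m/s) / (322.0×10⁻⁹ m)
φ = 3.85 eV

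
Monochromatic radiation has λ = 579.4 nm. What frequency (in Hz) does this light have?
5.1742e+14 Hz

Using the wave equation: c = fλ

Solving for frequency:
f = c/λ = (3×10⁸ m/s) / (579.4×10⁻⁹ m)
f = 5.1742e+14 Hz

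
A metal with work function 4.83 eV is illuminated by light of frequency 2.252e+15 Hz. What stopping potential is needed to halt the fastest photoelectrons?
4.4835 V

The stopping potential V_s satisfies: eV_s = KE_max

First, find KE_max using Einstein's equation:
E_photon = hf = (6.626×10⁻³⁴ J·s)(2.252e+15 Hz) = 9.3135 eV
KE_max = E_photon - φ = 9.3135 - 4.83 = 4.4835 eV

Since eV_s = KE_max:
V_s = KE_max/e = 4.4835 V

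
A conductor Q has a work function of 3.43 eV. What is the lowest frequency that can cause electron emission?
8.2937e+14 Hz

The threshold frequency is when the photon energy equals the work function:
hf₀ = φ

Solving for f₀:
f₀ = φ/h = (3.43 eV × 1.602×10⁻¹⁹ J/eV) / (6.626×10⁻³⁴ J·s)
f₀ = 8.2937e+14 Hz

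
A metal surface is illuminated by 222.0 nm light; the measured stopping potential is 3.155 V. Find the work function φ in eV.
2.43 eV

The stopping potential gives the maximum kinetic energy: KE_max = eV_s = 3.155 eV

From Einstein's photoelectric equation: KE_max = hc/λ - φ
Rearranging: φ = hc/λ - KE_max

Calculate photon energy:
E_photon = hc/λ = (6.626×10⁻³⁴ J·s)(3×10⁸ m/s) / (222.0×10⁻⁹ m) = 5.5849 eV

Therefore:
φ = 5.5849 - 3.155 = 2.43 eV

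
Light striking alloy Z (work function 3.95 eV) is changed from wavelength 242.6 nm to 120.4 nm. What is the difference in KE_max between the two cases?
5.1870 eV

Using Einstein's equation: KE_max = hc/λ - φ

For λ₁ = 242.6 nm:
KE₁ = hc/λ₁ - φ = 5.1106 - 3.95 = 1.1606 eV

For λ₂ = 120.4 nm:
KE₂ = hc/λ₂ - φ = 10.2977 - 3.95 = 6.3477 eV

Change in KE:
ΔKE = KE₂ - KE₁ = 6.3477 - 1.1606 = 5.1870 eV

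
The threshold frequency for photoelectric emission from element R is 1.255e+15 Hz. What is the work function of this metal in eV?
5.19 eV

At the threshold frequency, photon energy equals work function:
φ = hf₀

Calculating:
φ = (6.626×10⁻³⁴ J·s)(1.255e+15 Hz)
φ = 5.19 eV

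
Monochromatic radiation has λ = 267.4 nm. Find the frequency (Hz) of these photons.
1.1211e+15 Hz

Using the wave equation: c = fλ

Solving for frequency:
f = c/λ = (3×10⁸ m/s) / (267.4×10⁻⁹ m)
f = 1.1211e+15 Hz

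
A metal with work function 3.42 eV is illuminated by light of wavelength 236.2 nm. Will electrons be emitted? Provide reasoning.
Yes

For photoemission, the photon energy must exceed the work function.

Photon energy: E = hc/λ = 5.2491 eV
Work function: φ = 3.42 eV

Since E_photon (5.2491 eV) > φ (3.42 eV), photoemission WILL occur.
The threshold wavelength is λ₀ = hc/φ = 362.5 nm.
Since 236.2 nm < 362.5 nm, the light has sufficient energy.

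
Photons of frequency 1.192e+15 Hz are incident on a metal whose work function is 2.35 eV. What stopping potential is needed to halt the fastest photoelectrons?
2.5797 V

The stopping potential V_s satisfies: eV_s = KE_max

First, find KE_max using Einstein's equation:
E_photon = hf = (6.626×10⁻³⁴ J·s)(1.192e+15 Hz) = 4.9297 eV
KE_max = E_photon - φ = 4.9297 - 2.35 = 2.5797 eV

Since eV_s = KE_max:
V_s = KE_max/e = 2.5797 V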